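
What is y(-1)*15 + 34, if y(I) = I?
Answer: 19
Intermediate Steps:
y(-1)*15 + 34 = -1*15 + 34 = -15 + 34 = 19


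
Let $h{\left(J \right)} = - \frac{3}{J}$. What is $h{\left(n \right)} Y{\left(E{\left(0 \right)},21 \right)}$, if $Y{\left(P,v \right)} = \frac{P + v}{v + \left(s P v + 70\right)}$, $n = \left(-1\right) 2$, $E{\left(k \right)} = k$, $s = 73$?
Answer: $\frac{9}{26} \approx 0.34615$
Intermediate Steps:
$n = -2$
$Y{\left(P,v \right)} = \frac{P + v}{70 + v + 73 P v}$ ($Y{\left(P,v \right)} = \frac{P + v}{v + \left(73 P v + 70\right)} = \frac{P + v}{v + \left(70 + 73 P v\right)} = \frac{P + v}{70 + v + 73 P v}$)
$h{\left(n \right)} Y{\left(E{\left(0 \right)},21 \right)} = - \frac{3}{-2} \frac{0 + 21}{70 + 21 + 73 \cdot 0 \cdot 21} = \left(-3\right) \left(- \frac{1}{2}\right) \frac{1}{70 + 21 + 0} \cdot 21 = \frac{3 \cdot \frac{1}{91} \cdot 21}{2} = \frac{3}{2} \cdot \frac{3}{13} = \frac{9}{26}$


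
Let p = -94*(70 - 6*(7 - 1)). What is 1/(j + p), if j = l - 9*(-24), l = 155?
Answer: -1/2825 ≈ -0.00035398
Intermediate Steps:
j = 371 (j = 155 - 9*(-24) = 155 + 216 = 371)
p = -3196 (p = -94*(70 - 6*6) = -94*(70 - 36) = -94*34 = -3196)
1/(j + p) = 1/(371 - 3196) = 1/(-2825) = -1/2825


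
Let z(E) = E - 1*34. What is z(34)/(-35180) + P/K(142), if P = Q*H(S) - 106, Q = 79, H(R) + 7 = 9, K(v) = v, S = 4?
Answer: 26/71 ≈ 0.36620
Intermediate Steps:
z(E) = -34 + E (z(E) = E - 34 = -34 + E)
H(R) = 2 (H(R) = -7 + 9 = 2)
P = 52 (P = 79*2 - 106 = 158 - 106 = 52)
z(34)/(-35180) + P/K(142) = (-34 + 34)/(-35180) + 52/142 = 0*(-1/35180) + 52*(1/142) = 0 + 26/71 = 26/71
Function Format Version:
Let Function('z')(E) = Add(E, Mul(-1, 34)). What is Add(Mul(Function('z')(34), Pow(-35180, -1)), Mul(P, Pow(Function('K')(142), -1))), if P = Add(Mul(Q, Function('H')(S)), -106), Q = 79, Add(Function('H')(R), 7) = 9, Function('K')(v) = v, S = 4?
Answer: Rational(26, 71) ≈ 0.36620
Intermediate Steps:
Function('z')(E) = Add(-34, E) (Function('z')(E) = Add(E, -34) = Add(-34, E))
Function('H')(R) = 2 (Function('H')(R) = Add(-7, 9) = 2)
P = 52 (P = Add(Mul(79, 2), -106) = Add(158, -106) = 52)
Add(Mul(Function('z')(34), Pow(-35180, -1)), Mul(P, Pow(Function('K')(142), -1))) = Add(Mul(Add(-34, 34), Pow(-35180, -1)), Mul(52, Pow(142, -1))) = Add(Mul(0, Rational(-1, 35180)), Mul(52, Rational(1, 142))) = Add(0, Rational(26, 71)) = Rational(26, 71)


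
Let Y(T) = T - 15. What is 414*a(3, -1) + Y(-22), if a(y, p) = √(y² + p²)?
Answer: -37 + 414*√10 ≈ 1272.2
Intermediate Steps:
Y(T) = -15 + T
a(y, p) = √(p² + y²)
414*a(3, -1) + Y(-22) = 414*√((-1)² + 3²) + (-15 - 22) = 414*√(1 + 9) - 37 = 414*√10 - 37 = -37 + 414*√10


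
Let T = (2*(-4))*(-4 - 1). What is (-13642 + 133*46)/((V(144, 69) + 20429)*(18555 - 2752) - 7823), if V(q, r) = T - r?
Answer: -7524/322373377 ≈ -2.3339e-5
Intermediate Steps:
T = 40 (T = -8*(-5) = 40)
V(q, r) = 40 - r
(-13642 + 133*46)/((V(144, 69) + 20429)*(18555 - 2752) - 7823) = (-13642 + 133*46)/(((40 - 1*69) + 20429)*(18555 - 2752) - 7823) = (-13642 + 6118)/(((40 - 69) + 20429)*15803 - 7823) = -7524/((-29 + 20429)*15803 - 7823) = -7524/(20400*15803 - 7823) = -7524/(322381200 - 7823) = -7524/322373377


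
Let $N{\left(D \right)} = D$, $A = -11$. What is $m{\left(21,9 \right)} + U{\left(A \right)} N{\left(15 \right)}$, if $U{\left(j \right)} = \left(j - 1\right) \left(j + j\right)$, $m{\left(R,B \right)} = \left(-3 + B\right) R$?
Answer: $4086$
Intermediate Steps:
$m{\left(R,B \right)} = R \left(-3 + B\right)$
$U{\left(j \right)} = 2 j \left(-1 + j\right)$ ($U{\left(j \right)} = \left(-1 + j\right) 2 j = 2 j \left(-1 + j\right)$)
$m{\left(21,9 \right)} + U{\left(A \right)} N{\left(15 \right)} = 21 \left(-3 + 9\right) + 2 \left(-11\right) \left(-1 - 11\right) 15 = 21 \cdot 6 + 2 \left(-11\right) \left(-12\right) 15 = 126 + 264 \cdot 15 = 126 + 3960 = 4086$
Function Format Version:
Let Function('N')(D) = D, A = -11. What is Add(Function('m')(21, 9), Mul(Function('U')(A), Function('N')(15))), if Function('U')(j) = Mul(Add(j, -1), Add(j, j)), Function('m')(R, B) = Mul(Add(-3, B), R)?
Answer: 4086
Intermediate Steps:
Function('m')(R, B) = Mul(R, Add(-3, B))
Function('U')(j) = Mul(2, j, Add(-1, j)) (Function('U')(j) = Mul(Add(-1, j), Mul(2, j)) = Mul(2, j, Add(-1, j)))
Add(Function('m')(21, 9), Mul(Function('U')(A), Function('N')(15))) = Add(Mul(21, Add(-3, 9)), Mul(Mul(2, -11, Add(-1, -11)), 15)) = Add(Mul(21, 6), Mul(Mul(2, -11, -12), 15)) = Add(126, Mul(264, 15)) = Add(126, 3960) = 4086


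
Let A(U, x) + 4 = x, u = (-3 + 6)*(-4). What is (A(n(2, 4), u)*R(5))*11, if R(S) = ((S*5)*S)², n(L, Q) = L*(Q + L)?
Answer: -2750000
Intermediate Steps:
n(L, Q) = L*(L + Q)
u = -12 (u = 3*(-4) = -12)
A(U, x) = -4 + x
R(S) = 25*S⁴ (R(S) = ((5*S)*S)² = (5*S²)² = 25*S⁴)
(A(n(2, 4), u)*R(5))*11 = ((-4 - 12)*(25*5⁴))*11 = -400*625*11 = -16*15625*11 = -250000*11 = -2750000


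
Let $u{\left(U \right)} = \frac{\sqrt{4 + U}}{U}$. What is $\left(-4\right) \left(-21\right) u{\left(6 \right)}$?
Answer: $14 \sqrt{10} \approx 44.272$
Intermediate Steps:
$u{\left(U \right)} = \frac{\sqrt{4 + U}}{U}$
$\left(-4\right) \left(-21\right) u{\left(6 \right)} = \left(-4\right) \left(-21\right) \frac{\sqrt{4 + 6}}{6} = 84 \frac{\sqrt{10}}{6} = 14 \sqrt{10}$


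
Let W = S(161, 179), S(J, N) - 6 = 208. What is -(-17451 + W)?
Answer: 17237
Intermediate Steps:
S(J, N) = 214 (S(J, N) = 6 + 208 = 214)
W = 214
-(-17451 + W) = -(-17451 + 214) = -1*(-17237) = 17237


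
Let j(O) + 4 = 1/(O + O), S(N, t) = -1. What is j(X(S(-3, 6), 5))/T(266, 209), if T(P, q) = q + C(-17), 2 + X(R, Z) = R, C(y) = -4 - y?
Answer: -25/1332 ≈ -0.018769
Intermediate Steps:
X(R, Z) = -2 + R
j(O) = -4 + 1/(2*O) (j(O) = -4 + 1/(O + O) = -4 + 1/(2*O))
T(P, q) = 13 + q (T(P, q) = q + (-4 - 1*(-17)) = q + (-4 + 17) = q + 13 = 13 + q)
j(X(S(-3, 6), 5))/T(266, 209) = (-4 + 1/(2*(-2 - 1)))/(13 + 209) = (-4 + (½)/(-3))/222 = (-4 + (½)*(-⅓))*(1/222) = (-4 - ⅙)*(1/222) = -25/6*1/222 = -25/1332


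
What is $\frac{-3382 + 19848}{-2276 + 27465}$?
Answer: $\frac{16466}{25189} \approx 0.6537$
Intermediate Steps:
$\frac{-3382 + 19848}{-2276 + 27465} = \frac{16466}{25189}$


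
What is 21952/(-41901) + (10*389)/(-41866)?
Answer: -541018661/877113633 ≈ -0.61682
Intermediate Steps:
21952/(-41901) + (10*389)/(-41866) = 21952*(-1/41901) + 3890*(-1/41866) = -21952/41901 - 1945/20933 = -541018661/877113633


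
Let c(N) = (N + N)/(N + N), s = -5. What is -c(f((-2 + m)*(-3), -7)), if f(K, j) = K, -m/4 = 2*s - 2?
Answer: -1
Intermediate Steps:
m = 48 (m = -4*(2*(-5) - 2) = -4*(-10 - 2) = -4*(-12) = 48)
c(N) = 1 (c(N) = (2*N)/((2*N)) = (2*N)*(1/(2*N)) = 1)
-c(f((-2 + m)*(-3), -7)) = -1*1 = -1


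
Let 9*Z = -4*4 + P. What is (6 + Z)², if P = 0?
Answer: 1444/81 ≈ 17.827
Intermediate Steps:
Z = -16/9 (Z = (-4*4 + 0)/9 = (-16 + 0)/9 = (⅑)*(-16) = -16/9 ≈ -1.7778)
(6 + Z)² = (6 - 16/9)² = (38/9)² = 1444/81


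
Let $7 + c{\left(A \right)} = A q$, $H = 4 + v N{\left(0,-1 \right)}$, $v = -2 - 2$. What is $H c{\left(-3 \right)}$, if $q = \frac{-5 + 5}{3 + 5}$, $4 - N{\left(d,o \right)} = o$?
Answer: $112$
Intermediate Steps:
$N{\left(d,o \right)} = 4 - o$
$q = 0$ ($q = \frac{0}{8} = 0 \cdot \frac{1}{8} = 0$)
$v = -4$ ($v = -2 - 2 = -4$)
$H = -16$ ($H = 4 - 4 \left(4 - -1\right) = 4 - 4 \left(4 + 1\right) = 4 - 20 = -16$)
$c{\left(A \right)} = -7$ ($c{\left(A \right)} = -7 + A 0 = -7 + 0 = -7$)
$H c{\left(-3 \right)} = \left(-16\right) \left(-7\right) = 112$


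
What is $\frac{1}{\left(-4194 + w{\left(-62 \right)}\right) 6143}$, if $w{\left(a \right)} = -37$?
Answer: $- \frac{1}{25991033} \approx -3.8475 \cdot 10^{-8}$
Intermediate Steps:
$\frac{1}{\left(-4194 + w{\left(-62 \right)}\right) 6143} = \frac{1}{\left(-4194 - 37\right) 6143} = \frac{1}{-4231} \cdot \frac{1}{6143} = \left(- \frac{1}{4231}\right) \frac{1}{6143} = - \frac{1}{25991033}$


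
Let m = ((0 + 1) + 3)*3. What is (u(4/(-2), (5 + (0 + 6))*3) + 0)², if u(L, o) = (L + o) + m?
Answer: 1849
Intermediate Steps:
m = 12 (m = (1 + 3)*3 = 4*3 = 12)
u(L, o) = 12 + L + o (u(L, o) = (L + o) + 12 = 12 + L + o)
(u(4/(-2), (5 + (0 + 6))*3) + 0)² = ((12 + 4/(-2) + (5 + (0 + 6))*3) + 0)² = ((12 + 4*(-½) + (5 + 6)*3) + 0)² = ((12 - 2 + 11*3) + 0)² = ((12 - 2 + 33) + 0)² = (43 + 0)² = 43² = 1849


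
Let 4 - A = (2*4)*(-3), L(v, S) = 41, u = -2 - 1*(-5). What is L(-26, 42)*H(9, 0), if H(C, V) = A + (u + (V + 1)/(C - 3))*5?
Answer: 10783/6 ≈ 1797.2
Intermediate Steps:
u = 3 (u = -2 + 5 = 3)
A = 28 (A = 4 - 2*4*(-3) = 4 - 8*(-3) = 4 - 1*(-24) = 4 + 24 = 28)
H(C, V) = 43 + 5*(1 + V)/(-3 + C) (H(C, V) = 28 + (3 + (V + 1)/(C - 3))*5 = 28 + (3 + (1 + V)/(-3 + C))*5 = 28 + (15 + 5*(1 + V)/(-3 + C)) = 43 + 5*(1 + V)/(-3 + C))
L(-26, 42)*H(9, 0) = 41*((-124 + 5*0 + 43*9)/(-3 + 9)) = 41*((-124 + 0 + 387)/6) = 41*((⅙)*263) = 41*(263/6) = 10783/6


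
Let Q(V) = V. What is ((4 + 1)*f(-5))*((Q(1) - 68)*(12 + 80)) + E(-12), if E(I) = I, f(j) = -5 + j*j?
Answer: -616412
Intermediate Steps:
f(j) = -5 + j²
((4 + 1)*f(-5))*((Q(1) - 68)*(12 + 80)) + E(-12) = ((4 + 1)*(-5 + (-5)²))*((1 - 68)*(12 + 80)) - 12 = (5*(-5 + 25))*(-67*92) - 12 = (5*20)*(-6164) - 12 = 100*(-6164) - 12 = -616400 - 12 = -616412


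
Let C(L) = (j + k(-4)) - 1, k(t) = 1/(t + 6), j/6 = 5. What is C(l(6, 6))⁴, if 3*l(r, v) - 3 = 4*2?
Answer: 12117361/16 ≈ 7.5734e+5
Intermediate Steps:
l(r, v) = 11/3 (l(r, v) = 1 + (4*2)/3 = 1 + (⅓)*8 = 1 + 8/3 = 11/3)
j = 30 (j = 6*5 = 30)
k(t) = 1/(6 + t)
C(L) = 59/2 (C(L) = (30 + 1/(6 - 4)) - 1 = (30 + 1/2) - 1 = (30 + ½) - 1 = 61/2 - 1 = 59/2)
C(l(6, 6))⁴ = (59/2)⁴ = 12117361/16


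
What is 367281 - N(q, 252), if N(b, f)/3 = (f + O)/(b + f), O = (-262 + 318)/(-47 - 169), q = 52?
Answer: 1004874019/2736 ≈ 3.6728e+5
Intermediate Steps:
O = -7/27 (O = 56/(-216) = 56*(-1/216) = -7/27 ≈ -0.25926)
N(b, f) = 3*(-7/27 + f)/(b + f) (N(b, f) = 3*((f - 7/27)/(b + f)) = 3*((-7/27 + f)/(b + f)) = 3*(-7/27 + f)/(b + f))
367281 - N(q, 252) = 367281 - (-7/9 + 3*252)/(52 + 252) = 367281 - (-7/9 + 756)/304 = 367281 - 6797/(304*9) = 367281 - 1*6797/2736 = 367281 - 6797/2736 = 1004874019/2736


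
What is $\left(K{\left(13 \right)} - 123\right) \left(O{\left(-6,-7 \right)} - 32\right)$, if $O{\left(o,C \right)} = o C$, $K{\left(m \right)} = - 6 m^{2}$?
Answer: $-11370$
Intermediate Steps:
$O{\left(o,C \right)} = C o$
$\left(K{\left(13 \right)} - 123\right) \left(O{\left(-6,-7 \right)} - 32\right) = \left(- 6 \cdot 13^{2} - 123\right) \left(\left(-7\right) \left(-6\right) - 32\right) = \left(\left(-6\right) 169 - 123\right) \left(42 - 32\right) = \left(-1014 - 123\right) 10 = \left(-1137\right) 10 = -11370$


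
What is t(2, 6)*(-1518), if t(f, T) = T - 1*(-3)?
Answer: -13662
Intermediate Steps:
t(f, T) = 3 + T (t(f, T) = T + 3 = 3 + T)
t(2, 6)*(-1518) = (3 + 6)*(-1518) = 9*(-1518) = -13662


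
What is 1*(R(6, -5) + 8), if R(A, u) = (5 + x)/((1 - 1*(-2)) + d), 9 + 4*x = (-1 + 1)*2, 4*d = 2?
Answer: 123/14 ≈ 8.7857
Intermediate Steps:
d = ½ (d = (¼)*2 = ½ ≈ 0.50000)
x = -9/4 (x = -9/4 + ((-1 + 1)*2)/4 = -9/4 + (0*2)/4 = -9/4 + (¼)*0 = -9/4 + 0 = -9/4 ≈ -2.2500)
R(A, u) = 11/14 (R(A, u) = (5 - 9/4)/((1 - 1*(-2)) + ½) = 11/(4*((1 + 2) + ½)) = 11/(4*(3 + ½)) = 11/(4*(7/2)) = (11/4)*(2/7) = 11/14)
1*(R(6, -5) + 8) = 1*(11/14 + 8) = 1*(123/14) = 123/14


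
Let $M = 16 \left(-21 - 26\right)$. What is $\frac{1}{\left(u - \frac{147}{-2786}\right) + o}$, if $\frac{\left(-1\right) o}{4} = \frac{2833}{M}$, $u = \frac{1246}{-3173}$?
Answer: $\frac{118708276}{1748480841} \approx 0.067892$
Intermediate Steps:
$u = - \frac{1246}{3173}$ ($u = 1246 \left(- \frac{1}{3173}\right) = - \frac{1246}{3173} \approx -0.39269$)
$M = -752$ ($M = 16 \left(-47\right) = -752$)
$o = \frac{2833}{188}$ ($o = - 4 \frac{2833}{-752} = - 4 \cdot 2833 \left(- \frac{1}{752}\right) = \left(-4\right) \left(- \frac{2833}{752}\right) = \frac{2833}{188} \approx 15.069$)
$\frac{1}{\left(u - \frac{147}{-2786}\right) + o} = \frac{1}{\left(- \frac{1246}{3173} - \frac{147}{-2786}\right) + \frac{2833}{188}} = \frac{1}{\left(- \frac{1246}{3173} - - \frac{21}{398}\right) + \frac{2833}{188}} = \frac{1}{\left(- \frac{1246}{3173} + \frac{21}{398}\right) + \frac{2833}{188}} = \frac{1}{- \frac{429275}{1262854} + \frac{2833}{188}} = \frac{1}{\frac{1748480841}{118708276}} = \frac{118708276}{1748480841}$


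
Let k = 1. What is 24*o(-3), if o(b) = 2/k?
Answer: 48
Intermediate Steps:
o(b) = 2 (o(b) = 2/1 = 2*1 = 2)
24*o(-3) = 24*2 = 48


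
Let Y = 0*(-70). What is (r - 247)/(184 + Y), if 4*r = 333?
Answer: -655/736 ≈ -0.88995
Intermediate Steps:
r = 333/4 (r = (¼)*333 = 333/4 ≈ 83.250)
Y = 0
(r - 247)/(184 + Y) = (333/4 - 247)/(184 + 0) = -655/4/184 = -655/4*1/184 = -655/736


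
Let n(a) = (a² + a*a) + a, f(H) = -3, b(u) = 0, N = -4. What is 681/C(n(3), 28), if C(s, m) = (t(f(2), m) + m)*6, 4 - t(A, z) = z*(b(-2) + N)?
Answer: 227/288 ≈ 0.78819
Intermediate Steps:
n(a) = a + 2*a² (n(a) = (a² + a²) + a = 2*a² + a = a + 2*a²)
t(A, z) = 4 + 4*z (t(A, z) = 4 - z*(0 - 4) = 4 - z*(-4) = 4 - (-4)*z = 4 + 4*z)
C(s, m) = 24 + 30*m (C(s, m) = ((4 + 4*m) + m)*6 = (4 + 5*m)*6 = 24 + 30*m)
681/C(n(3), 28) = 681/(24 + 30*28) = 681/(24 + 840) = 681/864 = 681*(1/864) = 227/288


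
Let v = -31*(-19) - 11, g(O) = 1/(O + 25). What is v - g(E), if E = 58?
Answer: 47973/83 ≈ 577.99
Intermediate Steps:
g(O) = 1/(25 + O)
v = 578 (v = 589 - 11 = 578)
v - g(E) = 578 - 1/(25 + 58) = 578 - 1/83 = 47973/83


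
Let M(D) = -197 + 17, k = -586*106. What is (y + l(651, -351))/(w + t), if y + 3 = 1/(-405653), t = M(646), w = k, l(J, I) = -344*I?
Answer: -6122368609/3158819911 ≈ -1.9382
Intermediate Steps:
k = -62116
w = -62116
M(D) = -180
t = -180
y = -1216960/405653 (y = -3 + 1/(-405653) = -3 - 1/405653 = -1216960/405653 ≈ -3.0000)
(y + l(651, -351))/(w + t) = (-1216960/405653 - 344*(-351))/(-62116 - 180) = (-1216960/405653 + 120744)/(-62296) = (48978948872/405653)*(-1/62296) = -6122368609/3158819911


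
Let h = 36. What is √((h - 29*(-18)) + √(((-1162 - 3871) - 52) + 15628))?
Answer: √(558 + √10543) ≈ 25.704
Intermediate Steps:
√((h - 29*(-18)) + √(((-1162 - 3871) - 52) + 15628)) = √((36 - 29*(-18)) + √(((-1162 - 3871) - 52) + 15628)) = √((36 + 522) + √((-5033 - 52) + 15628)) = √(558 + √(-5085 + 15628)) = √(558 + √10543)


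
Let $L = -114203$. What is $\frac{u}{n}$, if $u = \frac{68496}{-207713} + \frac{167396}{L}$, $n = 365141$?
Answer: $- \frac{42592774036}{8661673148866199} \approx -4.9174 \cdot 10^{-6}$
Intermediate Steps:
$u = - \frac{42592774036}{23721447739}$ ($u = \frac{68496}{-207713} + \frac{167396}{-114203} = 68496 \left(- \frac{1}{207713}\right) + 167396 \left(- \frac{1}{114203}\right) = - \frac{68496}{207713} - \frac{167396}{114203} = - \frac{42592774036}{23721447739} \approx -1.7955$)
$\frac{u}{n} = - \frac{42592774036}{23721447739 \cdot 365141} = \left(- \frac{42592774036}{23721447739}\right) \frac{1}{365141} = - \frac{42592774036}{8661673148866199}$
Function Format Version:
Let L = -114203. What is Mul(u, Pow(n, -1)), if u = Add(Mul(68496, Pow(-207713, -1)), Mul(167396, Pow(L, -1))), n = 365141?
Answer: Rational(-42592774036, 8661673148866199) ≈ -4.9174e-6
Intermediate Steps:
u = Rational(-42592774036, 23721447739) (u = Add(Mul(68496, Pow(-207713, -1)), Mul(167396, Pow(-114203, -1))) = Add(Mul(68496, Rational(-1, 207713)), Mul(167396, Rational(-1, 114203))) = Add(Rational(-68496, 207713), Rational(-167396, 114203)) = Rational(-42592774036, 23721447739) ≈ -1.7955)
Mul(u, Pow(n, -1)) = Mul(Rational(-42592774036, 23721447739), Pow(365141, -1)) = Mul(Rational(-42592774036, 23721447739), Rational(1, 365141)) = Rational(-42592774036, 8661673148866199)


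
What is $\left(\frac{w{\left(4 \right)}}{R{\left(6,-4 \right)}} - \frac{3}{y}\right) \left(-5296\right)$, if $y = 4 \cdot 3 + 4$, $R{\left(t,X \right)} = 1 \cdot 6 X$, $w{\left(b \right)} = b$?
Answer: $\frac{5627}{3} \approx 1875.7$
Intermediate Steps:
$R{\left(t,X \right)} = 6 X$
$y = 16$ ($y = 12 + 4 = 16$)
$\left(\frac{w{\left(4 \right)}}{R{\left(6,-4 \right)}} - \frac{3}{y}\right) \left(-5296\right) = \left(\frac{4}{6 \left(-4\right)} - \frac{3}{16}\right) \left(-5296\right) = \left(\frac{4}{-24} - \frac{3}{16}\right) \left(-5296\right) = \left(4 \left(- \frac{1}{24}\right) - \frac{3}{16}\right) \left(-5296\right) = \left(- \frac{1}{6} - \frac{3}{16}\right) \left(-5296\right) = \left(- \frac{17}{48}\right) \left(-5296\right) = \frac{5627}{3}$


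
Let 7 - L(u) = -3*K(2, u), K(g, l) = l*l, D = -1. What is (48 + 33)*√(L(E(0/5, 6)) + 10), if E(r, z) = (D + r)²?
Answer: 162*√5 ≈ 362.24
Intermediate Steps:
E(r, z) = (-1 + r)²
K(g, l) = l²
L(u) = 7 + 3*u² (L(u) = 7 - (-3)*u² = 7 + 3*u²)
(48 + 33)*√(L(E(0/5, 6)) + 10) = (48 + 33)*√((7 + 3*((-1 + 0/5)²)²) + 10) = 81*√((7 + 3*((-1 + 0*(⅕))²)²) + 10) = 81*√((7 + 3*((-1 + 0)²)²) + 10) = 81*√((7 + 3*((-1)²)²) + 10) = 81*√((7 + 3*1²) + 10) = 81*√((7 + 3*1) + 10) = 81*√((7 + 3) + 10) = 81*√(10 + 10) = 81*√20 = 81*(2*√5) = 162*√5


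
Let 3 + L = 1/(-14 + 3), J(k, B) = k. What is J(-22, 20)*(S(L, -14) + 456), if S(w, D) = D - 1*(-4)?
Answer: -9812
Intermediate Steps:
L = -34/11 (L = -3 + 1/(-14 + 3) = -3 + 1/(-11) = -3 - 1/11 = -34/11 ≈ -3.0909)
S(w, D) = 4 + D (S(w, D) = D + 4 = 4 + D)
J(-22, 20)*(S(L, -14) + 456) = -22*((4 - 14) + 456) = -22*(-10 + 456) = -22*446 = -9812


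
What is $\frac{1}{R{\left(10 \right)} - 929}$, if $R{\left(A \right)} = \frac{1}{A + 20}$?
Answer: $- \frac{30}{27869} \approx -0.0010765$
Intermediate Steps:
$R{\left(A \right)} = \frac{1}{20 + A}$
$\frac{1}{R{\left(10 \right)} - 929} = \frac{1}{\frac{1}{20 + 10} - 929} = \frac{1}{\frac{1}{30} - 929} = \frac{1}{- \frac{27869}{30}} = - \frac{30}{27869}$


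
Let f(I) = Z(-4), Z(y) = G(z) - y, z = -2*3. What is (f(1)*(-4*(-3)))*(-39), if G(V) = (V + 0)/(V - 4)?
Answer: -10764/5 ≈ -2152.8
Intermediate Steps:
z = -6
G(V) = V/(-4 + V)
Z(y) = ⅗ - y (Z(y) = -6/(-4 - 6) - y = -6/(-10) - y = -6*(-⅒) - y = ⅗ - y)
f(I) = 23/5 (f(I) = ⅗ - 1*(-4) = ⅗ + 4 = 23/5)
(f(1)*(-4*(-3)))*(-39) = (23*(-4*(-3))/5)*(-39) = ((23/5)*12)*(-39) = (276/5)*(-39) = -10764/5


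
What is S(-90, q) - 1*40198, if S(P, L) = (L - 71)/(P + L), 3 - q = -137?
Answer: -2009831/50 ≈ -40197.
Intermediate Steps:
q = 140 (q = 3 - 1*(-137) = 3 + 137 = 140)
S(P, L) = (-71 + L)/(L + P)
S(-90, q) - 1*40198 = (-71 + 140)/(140 - 90) - 1*40198 = 69/50 - 40198 = -2009831/50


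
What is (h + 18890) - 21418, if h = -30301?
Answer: -32829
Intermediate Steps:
(h + 18890) - 21418 = (-30301 + 18890) - 21418 = -11411 - 21418 = -32829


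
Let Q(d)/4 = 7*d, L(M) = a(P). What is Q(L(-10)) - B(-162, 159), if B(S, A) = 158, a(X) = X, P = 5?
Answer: -18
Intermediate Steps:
L(M) = 5
Q(d) = 28*d (Q(d) = 4*(7*d) = 28*d)
Q(L(-10)) - B(-162, 159) = 28*5 - 1*158 = 140 - 158 = -18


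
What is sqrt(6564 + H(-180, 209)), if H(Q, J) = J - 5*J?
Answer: 4*sqrt(358) ≈ 75.684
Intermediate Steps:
H(Q, J) = -4*J
sqrt(6564 + H(-180, 209)) = sqrt(6564 - 4*209) = sqrt(6564 - 836) = sqrt(5728) = 4*sqrt(358)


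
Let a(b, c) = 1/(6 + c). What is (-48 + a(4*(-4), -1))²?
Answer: 57121/25 ≈ 2284.8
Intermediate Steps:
(-48 + a(4*(-4), -1))² = (-48 + 1/(6 - 1))² = (-48 + 1/5)² = (-48 + ⅕)² = (-239/5)² = 57121/25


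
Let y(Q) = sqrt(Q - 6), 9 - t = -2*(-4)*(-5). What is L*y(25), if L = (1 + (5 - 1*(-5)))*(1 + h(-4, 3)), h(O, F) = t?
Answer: 550*sqrt(19) ≈ 2397.4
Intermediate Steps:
t = 49 (t = 9 - (-2*(-4))*(-5) = 9 - 8*(-5) = 9 - 1*(-40) = 9 + 40 = 49)
y(Q) = sqrt(-6 + Q)
h(O, F) = 49
L = 550 (L = (1 + (5 - 1*(-5)))*(1 + 49) = (1 + (5 + 5))*50 = (1 + 10)*50 = 11*50 = 550)
L*y(25) = 550*sqrt(-6 + 25) = 550*sqrt(19)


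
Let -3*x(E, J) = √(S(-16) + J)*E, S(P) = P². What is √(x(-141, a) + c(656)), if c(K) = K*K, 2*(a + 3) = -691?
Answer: √(1721344 + 94*I*√370)/2 ≈ 656.0 + 0.34454*I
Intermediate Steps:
a = -697/2 (a = -3 + (½)*(-691) = -3 - 691/2 = -697/2 ≈ -348.50)
c(K) = K²
x(E, J) = -E*√(256 + J)/3 (x(E, J) = -√((-16)² + J)*E/3 = -√(256 + J)*E/3 = -E*√(256 + J)/3)
√(x(-141, a) + c(656)) = √(-⅓*(-141)*√(256 - 697/2) + 656²) = √(-⅓*(-141)*√(-185/2) + 430336) = √(-⅓*(-141)*I*√370/2 + 430336) = √(47*I*√370/2 + 430336) = √(430336 + 47*I*√370/2)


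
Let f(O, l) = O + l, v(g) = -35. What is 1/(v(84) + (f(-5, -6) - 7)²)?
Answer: 1/289 ≈ 0.0034602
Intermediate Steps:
1/(v(84) + (f(-5, -6) - 7)²) = 1/(-35 + ((-5 - 6) - 7)²) = 1/(-35 + (-11 - 7)²) = 1/(-35 + (-18)²) = 1/(-35 + 324) = 1/289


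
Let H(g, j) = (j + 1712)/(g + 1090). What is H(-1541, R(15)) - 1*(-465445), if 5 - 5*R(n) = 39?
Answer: 1049569949/2255 ≈ 4.6544e+5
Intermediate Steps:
R(n) = -34/5 (R(n) = 1 - ⅕*39 = 1 - 39/5 = -34/5)
H(g, j) = (1712 + j)/(1090 + g)
H(-1541, R(15)) - 1*(-465445) = (1712 - 34/5)/(1090 - 1541) - 1*(-465445) = (8526/5)/(-451) + 465445 = -1/451*8526/5 + 465445 = -8526/2255 + 465445 = 1049569949/2255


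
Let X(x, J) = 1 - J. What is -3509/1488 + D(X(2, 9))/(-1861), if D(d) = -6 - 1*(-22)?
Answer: -6554057/2769168 ≈ -2.3668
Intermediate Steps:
D(d) = 16 (D(d) = -6 + 22 = 16)
-3509/1488 + D(X(2, 9))/(-1861) = -3509/1488 + 16/(-1861) = -3509*1/1488 + 16*(-1/1861) = -3509/1488 - 16/1861 = -6554057/2769168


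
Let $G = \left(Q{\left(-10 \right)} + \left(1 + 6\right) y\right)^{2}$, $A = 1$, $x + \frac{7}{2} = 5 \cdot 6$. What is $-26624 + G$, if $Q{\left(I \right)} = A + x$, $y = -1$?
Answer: $- \frac{104815}{4} \approx -26204.0$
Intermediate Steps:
$x = \frac{53}{2}$ ($x = - \frac{7}{2} + 5 \cdot 6 = - \frac{7}{2} + 30 = \frac{53}{2} \approx 26.5$)
$Q{\left(I \right)} = \frac{55}{2}$ ($Q{\left(I \right)} = 1 + \frac{53}{2} = \frac{55}{2}$)
$G = \frac{1681}{4}$ ($G = \left(\frac{55}{2} + \left(1 + 6\right) \left(-1\right)\right)^{2} = \left(\frac{55}{2} + 7 \left(-1\right)\right)^{2} = \left(\frac{55}{2} - 7\right)^{2} = \left(\frac{41}{2}\right)^{2} = \frac{1681}{4} \approx 420.25$)
$-26624 + G = -26624 + \frac{1681}{4} = - \frac{104815}{4}$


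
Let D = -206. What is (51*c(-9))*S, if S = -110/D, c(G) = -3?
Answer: -8415/103 ≈ -81.699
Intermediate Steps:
S = 55/103 (S = -110/(-206) = -110*(-1/206) = 55/103 ≈ 0.53398)
(51*c(-9))*S = (51*(-3))*(55/103) = -153*55/103 = -8415/103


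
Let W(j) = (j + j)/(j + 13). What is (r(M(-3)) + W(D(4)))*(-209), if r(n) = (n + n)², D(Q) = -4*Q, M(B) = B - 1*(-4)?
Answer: -9196/3 ≈ -3065.3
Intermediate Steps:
M(B) = 4 + B (M(B) = B + 4 = 4 + B)
r(n) = 4*n² (r(n) = (2*n)² = 4*n²)
W(j) = 2*j/(13 + j) (W(j) = (2*j)/(13 + j) = 2*j/(13 + j))
(r(M(-3)) + W(D(4)))*(-209) = (4*(4 - 3)² + 2*(-4*4)/(13 - 4*4))*(-209) = (4*1² + 2*(-16)/(13 - 16))*(-209) = (4*1 + 2*(-16)/(-3))*(-209) = (4 + 2*(-16)*(-⅓))*(-209) = (4 + 32/3)*(-209) = (44/3)*(-209) = -9196/3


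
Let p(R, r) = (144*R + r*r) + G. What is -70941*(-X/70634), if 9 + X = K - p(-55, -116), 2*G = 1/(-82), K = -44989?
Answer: -587928858075/11583976 ≈ -50754.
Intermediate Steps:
G = -1/164 (G = (½)/(-82) = (½)*(-1/82) = -1/164 ≈ -0.0060976)
p(R, r) = -1/164 + r² + 144*R (p(R, r) = (144*R + r*r) - 1/164 = (144*R + r²) - 1/164 = (r² + 144*R) - 1/164 = -1/164 + r² + 144*R)
X = -8287575/164 (X = -9 + (-44989 - (-1/164 + (-116)² + 144*(-55))) = -9 + (-44989 - (-1/164 + 13456 - 7920)) = -9 + (-44989 - 1*907903/164) = -9 + (-44989 - 907903/164) = -9 - 8286099/164 = -8287575/164 ≈ -50534.)
-70941*(-X/70634) = -70941/((-70634/(-8287575/164))) = -70941/((-70634*(-164/8287575))) = -70941/11583976/8287575 = -70941*8287575/11583976 = -587928858075/11583976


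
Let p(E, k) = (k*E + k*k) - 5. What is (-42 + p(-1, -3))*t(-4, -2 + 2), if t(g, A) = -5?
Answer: 175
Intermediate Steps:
p(E, k) = -5 + k**2 + E*k (p(E, k) = (E*k + k**2) - 5 = (k**2 + E*k) - 5 = -5 + k**2 + E*k)
(-42 + p(-1, -3))*t(-4, -2 + 2) = (-42 + (-5 + (-3)**2 - 1*(-3)))*(-5) = (-42 + (-5 + 9 + 3))*(-5) = (-42 + 7)*(-5) = -35*(-5) = 175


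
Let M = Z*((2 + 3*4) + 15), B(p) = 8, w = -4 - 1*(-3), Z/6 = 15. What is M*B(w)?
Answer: 20880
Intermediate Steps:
Z = 90 (Z = 6*15 = 90)
w = -1 (w = -4 + 3 = -1)
M = 2610 (M = 90*((2 + 3*4) + 15) = 90*((2 + 12) + 15) = 90*(14 + 15) = 90*29 = 2610)
M*B(w) = 2610*8 = 20880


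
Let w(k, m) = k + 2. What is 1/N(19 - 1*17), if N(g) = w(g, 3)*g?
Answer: ⅛ ≈ 0.12500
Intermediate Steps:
w(k, m) = 2 + k
N(g) = g*(2 + g) (N(g) = (2 + g)*g = g*(2 + g))
1/N(19 - 1*17) = 1/((19 - 1*17)*(2 + (19 - 1*17))) = 1/((19 - 17)*(2 + (19 - 17))) = 1/(2*(2 + 2)) = 1/(2*4) = 1/8 = ⅛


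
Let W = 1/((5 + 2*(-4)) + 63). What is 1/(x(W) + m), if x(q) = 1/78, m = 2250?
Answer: 78/175501 ≈ 0.00044444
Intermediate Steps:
W = 1/60 (W = 1/((5 - 8) + 63) = 1/(-3 + 63) = 1/60 ≈ 0.016667)
x(q) = 1/78
1/(x(W) + m) = 1/(1/78 + 2250) = 1/(175501/78) = 78/175501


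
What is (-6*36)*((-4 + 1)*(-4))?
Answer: -2592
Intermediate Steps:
(-6*36)*((-4 + 1)*(-4)) = -(-648)*(-4) = -216*12 = -2592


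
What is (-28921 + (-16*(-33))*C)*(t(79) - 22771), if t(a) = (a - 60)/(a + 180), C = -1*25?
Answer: 248415758070/259 ≈ 9.5913e+8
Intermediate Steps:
C = -25
t(a) = (-60 + a)/(180 + a)
(-28921 + (-16*(-33))*C)*(t(79) - 22771) = (-28921 - 16*(-33)*(-25))*((-60 + 79)/(180 + 79) - 22771) = (-28921 + 528*(-25))*(19/259 - 22771) = (-28921 - 13200)*((1/259)*19 - 22771) = -42121*(19/259 - 22771) = -42121*(-5897670/259) = 248415758070/259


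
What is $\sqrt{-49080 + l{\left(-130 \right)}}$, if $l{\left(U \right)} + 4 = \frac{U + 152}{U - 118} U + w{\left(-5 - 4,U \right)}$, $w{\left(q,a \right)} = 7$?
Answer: $\frac{i \sqrt{188607658}}{62} \approx 221.51 i$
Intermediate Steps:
$l{\left(U \right)} = 3 + \frac{U \left(152 + U\right)}{-118 + U}$ ($l{\left(U \right)} = -4 + \left(\frac{U + 152}{U - 118} U + 7\right) = -4 + \left(\frac{152 + U}{-118 + U} U + 7\right) = -4 + \left(\frac{U \left(152 + U\right)}{-118 + U} + 7\right) = -4 + \left(7 + \frac{U \left(152 + U\right)}{-118 + U}\right) = 3 + \frac{U \left(152 + U\right)}{-118 + U}$)
$\sqrt{-49080 + l{\left(-130 \right)}} = \sqrt{-49080 + \frac{-354 + \left(-130\right)^{2} + 155 \left(-130\right)}{-118 - 130}} = \sqrt{-49080 + \frac{-354 + 16900 - 20150}{-248}} = \sqrt{-49080 - - \frac{901}{62}} = \sqrt{-49080 + \frac{901}{62}} = \sqrt{- \frac{3042059}{62}} = \frac{i \sqrt{188607658}}{62}$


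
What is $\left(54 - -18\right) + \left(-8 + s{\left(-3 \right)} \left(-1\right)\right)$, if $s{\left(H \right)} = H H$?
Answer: $55$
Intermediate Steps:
$s{\left(H \right)} = H^{2}$
$\left(54 - -18\right) + \left(-8 + s{\left(-3 \right)} \left(-1\right)\right) = \left(54 - -18\right) + \left(-8 + \left(-3\right)^{2} \left(-1\right)\right) = \left(54 + 18\right) + \left(-8 + 9 \left(-1\right)\right) = 72 - 17 = 55$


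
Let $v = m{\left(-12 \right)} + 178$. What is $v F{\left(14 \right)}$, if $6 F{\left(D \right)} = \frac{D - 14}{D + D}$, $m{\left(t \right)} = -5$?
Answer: $0$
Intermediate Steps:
$F{\left(D \right)} = \frac{-14 + D}{12 D}$ ($F{\left(D \right)} = \frac{\left(D - 14\right) \frac{1}{D + D}}{6} = \frac{\left(-14 + D\right) \frac{1}{2 D}}{6} = \frac{\frac{1}{2} \frac{1}{D} \left(-14 + D\right)}{6} = \frac{-14 + D}{12 D}$)
$v = 173$ ($v = -5 + 178 = 173$)
$v F{\left(14 \right)} = 173 \frac{-14 + 14}{12 \cdot 14} = 173 \cdot \frac{1}{12} \cdot \frac{1}{14} \cdot 0 = 173 \cdot 0 = 0$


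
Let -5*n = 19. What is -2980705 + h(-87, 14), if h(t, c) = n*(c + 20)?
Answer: -14904171/5 ≈ -2.9808e+6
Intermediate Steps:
n = -19/5 (n = -1/5*19 = -19/5 ≈ -3.8000)
h(t, c) = -76 - 19*c/5 (h(t, c) = -19*(c + 20)/5 = -19*(20 + c)/5 = -76 - 19*c/5)
-2980705 + h(-87, 14) = -2980705 + (-76 - 19/5*14) = -2980705 + (-76 - 266/5) = -2980705 - 646/5 = -14904171/5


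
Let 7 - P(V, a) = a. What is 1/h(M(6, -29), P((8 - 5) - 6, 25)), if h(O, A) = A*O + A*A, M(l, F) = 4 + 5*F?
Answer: 1/2862 ≈ 0.00034941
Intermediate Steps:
P(V, a) = 7 - a
h(O, A) = A**2 + A*O (h(O, A) = A*O + A**2 = A**2 + A*O)
1/h(M(6, -29), P((8 - 5) - 6, 25)) = 1/((7 - 1*25)*((7 - 1*25) + (4 + 5*(-29)))) = 1/((7 - 25)*((7 - 25) + (4 - 145))) = 1/(-18*(-18 - 141)) = 1/(-18*(-159)) = 1/2862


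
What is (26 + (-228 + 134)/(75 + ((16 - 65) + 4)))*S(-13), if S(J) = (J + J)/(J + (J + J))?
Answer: 686/45 ≈ 15.244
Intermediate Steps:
S(J) = ⅔ (S(J) = (2*J)/(J + 2*J) = (2*J)/((3*J)) = (2*J)*(1/(3*J)) = ⅔)
(26 + (-228 + 134)/(75 + ((16 - 65) + 4)))*S(-13) = (26 + (-228 + 134)/(75 + ((16 - 65) + 4)))*(⅔) = (26 - 94/(75 + (-49 + 4)))*(⅔) = (26 - 94/(75 - 45))*(⅔) = (26 - 94/30)*(⅔) = (26 - 94*1/30)*(⅔) = (26 - 47/15)*(⅔) = (343/15)*(⅔) = 686/45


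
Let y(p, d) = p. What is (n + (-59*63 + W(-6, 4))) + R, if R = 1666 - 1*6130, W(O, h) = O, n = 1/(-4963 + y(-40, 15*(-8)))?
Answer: -40959562/5003 ≈ -8187.0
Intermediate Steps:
n = -1/5003 (n = 1/(-4963 - 40) = 1/(-5003) = -1/5003 ≈ -0.00019988)
R = -4464 (R = 1666 - 6130 = -4464)
(n + (-59*63 + W(-6, 4))) + R = (-1/5003 + (-59*63 - 6)) - 4464 = (-1/5003 + (-3717 - 6)) - 4464 = (-1/5003 - 3723) - 4464 = -18626170/5003 - 4464 = -40959562/5003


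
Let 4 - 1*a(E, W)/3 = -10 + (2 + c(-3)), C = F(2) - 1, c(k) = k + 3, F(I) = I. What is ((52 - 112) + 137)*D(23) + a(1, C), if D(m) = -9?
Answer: -657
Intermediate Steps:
c(k) = 3 + k
C = 1 (C = 2 - 1 = 1)
a(E, W) = 36 (a(E, W) = 12 - 3*(-10 + (2 + (3 - 3))) = 12 - 3*(-10 + (2 + 0)) = 12 - 3*(-10 + 2) = 12 - 3*(-8) = 12 + 24 = 36)
((52 - 112) + 137)*D(23) + a(1, C) = ((52 - 112) + 137)*(-9) + 36 = (-60 + 137)*(-9) + 36 = 77*(-9) + 36 = -693 + 36 = -657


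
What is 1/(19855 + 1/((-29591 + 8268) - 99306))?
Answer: 120629/2395088794 ≈ 5.0365e-5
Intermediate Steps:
1/(19855 + 1/((-29591 + 8268) - 99306)) = 1/(19855 + 1/(-21323 - 99306)) = 1/(19855 + 1/(-120629)) = 1/(19855 - 1/120629) = 1/(2395088794/120629) = 120629/2395088794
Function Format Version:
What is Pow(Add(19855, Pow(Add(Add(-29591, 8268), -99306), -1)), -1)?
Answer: Rational(120629, 2395088794) ≈ 5.0365e-5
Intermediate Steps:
Pow(Add(19855, Pow(Add(Add(-29591, 8268), -99306), -1)), -1) = Pow(Add(19855, Pow(Add(-21323, -99306), -1)), -1) = Pow(Add(19855, Pow(-120629, -1)), -1) = Pow(Add(19855, Rational(-1, 120629)), -1) = Pow(Rational(2395088794, 120629), -1) = Rational(120629, 2395088794)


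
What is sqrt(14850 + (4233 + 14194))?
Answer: sqrt(33277) ≈ 182.42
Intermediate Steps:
sqrt(14850 + (4233 + 14194)) = sqrt(14850 + 18427) = sqrt(33277)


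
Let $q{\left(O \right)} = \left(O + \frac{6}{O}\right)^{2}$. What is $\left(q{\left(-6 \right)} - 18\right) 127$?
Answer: $3937$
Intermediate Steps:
$\left(q{\left(-6 \right)} - 18\right) 127 = \left(\frac{\left(6 + \left(-6\right)^{2}\right)^{2}}{36} - 18\right) 127 = \left(\frac{\left(6 + 36\right)^{2}}{36} - 18\right) 127 = \left(\frac{42^{2}}{36} - 18\right) 127 = \left(\frac{1}{36} \cdot 1764 - 18\right) 127 = \left(49 - 18\right) 127 = 31 \cdot 127 = 3937$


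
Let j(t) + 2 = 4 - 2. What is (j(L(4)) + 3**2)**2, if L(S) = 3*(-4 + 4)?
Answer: 81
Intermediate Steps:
L(S) = 0 (L(S) = 3*0 = 0)
j(t) = 0 (j(t) = -2 + (4 - 2) = -2 + 2 = 0)
(j(L(4)) + 3**2)**2 = (0 + 3**2)**2 = (0 + 9)**2 = 9**2 = 81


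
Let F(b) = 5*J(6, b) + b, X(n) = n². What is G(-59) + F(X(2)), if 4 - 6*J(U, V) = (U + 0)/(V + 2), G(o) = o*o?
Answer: 6975/2 ≈ 3487.5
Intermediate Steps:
G(o) = o²
J(U, V) = ⅔ - U/(6*(2 + V)) (J(U, V) = ⅔ - (U + 0)/(6*(V + 2)) = ⅔ - U/(6*(2 + V)))
F(b) = b + 5*(2 + 4*b)/(6*(2 + b)) (F(b) = 5*((8 - 1*6 + 4*b)/(6*(2 + b))) + b = 5*((8 - 6 + 4*b)/(6*(2 + b))) + b = 5*((2 + 4*b)/(6*(2 + b))) + b = 5*(2 + 4*b)/(6*(2 + b)) + b = b + 5*(2 + 4*b)/(6*(2 + b)))
G(-59) + F(X(2)) = (-59)² + (5 + 3*(2²)² + 16*2²)/(3*(2 + 2²)) = 3481 + (5 + 3*4² + 16*4)/(3*(2 + 4)) = 3481 + (⅓)*(5 + 3*16 + 64)/6 = 3481 + (⅓)*(⅙)*(5 + 48 + 64) = 3481 + (⅓)*(⅙)*117 = 3481 + 13/2 = 6975/2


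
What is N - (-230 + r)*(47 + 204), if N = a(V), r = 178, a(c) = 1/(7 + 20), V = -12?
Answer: 352405/27 ≈ 13052.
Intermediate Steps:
a(c) = 1/27
N = 1/27 ≈ 0.037037
N - (-230 + r)*(47 + 204) = 1/27 - (-230 + 178)*(47 + 204) = 1/27 - (-52)*251 = 1/27 - 1*(-13052) = 1/27 + 13052 = 352405/27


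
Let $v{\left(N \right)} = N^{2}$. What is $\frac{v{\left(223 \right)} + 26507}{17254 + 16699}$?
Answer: $\frac{76236}{33953} \approx 2.2453$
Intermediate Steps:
$\frac{v{\left(223 \right)} + 26507}{17254 + 16699} = \frac{223^{2} + 26507}{17254 + 16699} = \frac{49729 + 26507}{33953} = 76236 \cdot \frac{1}{33953} = \frac{76236}{33953}$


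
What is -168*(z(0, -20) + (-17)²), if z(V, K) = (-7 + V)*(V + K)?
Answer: -72072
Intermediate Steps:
z(V, K) = (-7 + V)*(K + V)
-168*(z(0, -20) + (-17)²) = -168*((0² - 7*(-20) - 7*0 - 20*0) + (-17)²) = -168*((0 + 140 + 0 + 0) + 289) = -168*(140 + 289) = -168*429 = -72072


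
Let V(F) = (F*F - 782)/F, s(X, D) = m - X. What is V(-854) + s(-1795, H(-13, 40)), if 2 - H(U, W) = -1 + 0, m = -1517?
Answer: -245561/427 ≈ -575.08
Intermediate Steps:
H(U, W) = 3 (H(U, W) = 2 - (-1 + 0) = 2 - 1*(-1) = 2 + 1 = 3)
s(X, D) = -1517 - X
V(F) = (-782 + F**2)/F (V(F) = (F**2 - 782)/F = (-782 + F**2)/F)
V(-854) + s(-1795, H(-13, 40)) = (-854 - 782/(-854)) + (-1517 - 1*(-1795)) = (-854 - 782*(-1/854)) + (-1517 + 1795) = (-854 + 391/427) + 278 = -364267/427 + 278 = -245561/427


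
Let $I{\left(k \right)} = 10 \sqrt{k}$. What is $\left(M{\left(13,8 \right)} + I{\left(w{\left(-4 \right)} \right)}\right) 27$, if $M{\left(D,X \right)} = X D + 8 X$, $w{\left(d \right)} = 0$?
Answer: $4536$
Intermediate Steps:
$M{\left(D,X \right)} = 8 X + D X$ ($M{\left(D,X \right)} = D X + 8 X = 8 X + D X$)
$\left(M{\left(13,8 \right)} + I{\left(w{\left(-4 \right)} \right)}\right) 27 = \left(8 \left(8 + 13\right) + 10 \sqrt{0}\right) 27 = \left(8 \cdot 21 + 10 \cdot 0\right) 27 = \left(168 + 0\right) 27 = 168 \cdot 27 = 4536$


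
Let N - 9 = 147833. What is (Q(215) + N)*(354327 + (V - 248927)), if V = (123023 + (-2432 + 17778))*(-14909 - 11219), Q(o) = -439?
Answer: -532891300836296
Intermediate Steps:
N = 147842 (N = 9 + 147833 = 147842)
V = -3615305232 (V = (123023 + 15346)*(-26128) = 138369*(-26128) = -3615305232)
(Q(215) + N)*(354327 + (V - 248927)) = (-439 + 147842)*(354327 + (-3615305232 - 248927)) = 147403*(354327 - 3615554159) = 147403*(-3615199832) = -532891300836296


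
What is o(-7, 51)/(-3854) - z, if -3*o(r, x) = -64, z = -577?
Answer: 3335605/5781 ≈ 576.99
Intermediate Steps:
o(r, x) = 64/3 (o(r, x) = -⅓*(-64) = 64/3)
o(-7, 51)/(-3854) - z = (64/3)/(-3854) - 1*(-577) = (64/3)*(-1/3854) + 577 = -32/5781 + 577 = 3335605/5781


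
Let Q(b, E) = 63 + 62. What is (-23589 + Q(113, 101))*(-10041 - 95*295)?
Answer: 893180624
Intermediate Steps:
Q(b, E) = 125
(-23589 + Q(113, 101))*(-10041 - 95*295) = (-23589 + 125)*(-10041 - 95*295) = -23464*(-10041 - 28025) = -23464*(-38066) = 893180624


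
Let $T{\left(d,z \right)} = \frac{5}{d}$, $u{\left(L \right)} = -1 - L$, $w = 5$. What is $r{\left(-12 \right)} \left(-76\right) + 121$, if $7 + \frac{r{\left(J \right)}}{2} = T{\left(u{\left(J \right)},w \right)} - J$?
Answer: $- \frac{7789}{11} \approx -708.09$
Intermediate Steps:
$r{\left(J \right)} = -14 - 2 J + \frac{10}{-1 - J}$ ($r{\left(J \right)} = -14 + 2 \left(\frac{5}{-1 - J} - J\right) = -14 + 2 \left(- J + \frac{5}{-1 - J}\right) = -14 - \left(- \frac{10}{-1 - J} + 2 J\right) = -14 - 2 J + \frac{10}{-1 - J}$)
$r{\left(-12 \right)} \left(-76\right) + 121 = \frac{2 \left(-5 + \left(1 - 12\right) \left(-7 - -12\right)\right)}{1 - 12} \left(-76\right) + 121 = \frac{2 \left(-5 - 11 \left(-7 + 12\right)\right)}{-11} \left(-76\right) + 121 = 2 \left(- \frac{1}{11}\right) \left(-5 - 55\right) \left(-76\right) + 121 = 2 \left(- \frac{1}{11}\right) \left(-60\right) \left(-76\right) + 121 = \frac{120}{11} \left(-76\right) + 121 = - \frac{9120}{11} + 121 = - \frac{7789}{11}$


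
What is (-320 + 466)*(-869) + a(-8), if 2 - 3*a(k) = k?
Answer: -380612/3 ≈ -1.2687e+5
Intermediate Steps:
a(k) = ⅔ - k/3
(-320 + 466)*(-869) + a(-8) = (-320 + 466)*(-869) + (⅔ - ⅓*(-8)) = 146*(-869) + (⅔ + 8/3) = -126874 + 10/3 = -380612/3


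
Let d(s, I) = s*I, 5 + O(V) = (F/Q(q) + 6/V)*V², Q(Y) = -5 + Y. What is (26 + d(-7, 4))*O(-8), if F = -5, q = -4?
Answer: 314/9 ≈ 34.889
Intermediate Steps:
O(V) = -5 + V²*(5/9 + 6/V) (O(V) = -5 + (-5/(-5 - 4) + 6/V)*V² = -5 + (-5/(-9) + 6/V)*V² = -5 + (-5*(-⅑) + 6/V)*V² = -5 + (5/9 + 6/V)*V² = -5 + V²*(5/9 + 6/V))
d(s, I) = I*s
(26 + d(-7, 4))*O(-8) = (26 + 4*(-7))*(-5 + 6*(-8) + (5/9)*(-8)²) = (26 - 28)*(-5 - 48 + (5/9)*64) = -2*(-5 - 48 + 320/9) = -2*(-157/9) = 314/9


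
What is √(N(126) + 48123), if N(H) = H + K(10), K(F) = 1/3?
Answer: 2*√108561/3 ≈ 219.66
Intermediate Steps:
K(F) = ⅓
N(H) = ⅓ + H (N(H) = H + ⅓ = ⅓ + H)
√(N(126) + 48123) = √((⅓ + 126) + 48123) = √(379/3 + 48123) = √(144748/3) = 2*√108561/3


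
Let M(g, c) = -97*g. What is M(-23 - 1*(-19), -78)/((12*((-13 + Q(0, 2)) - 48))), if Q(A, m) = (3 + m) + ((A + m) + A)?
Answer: -97/162 ≈ -0.59877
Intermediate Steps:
Q(A, m) = 3 + 2*A + 2*m (Q(A, m) = (3 + m) + (m + 2*A) = 3 + 2*A + 2*m)
M(-23 - 1*(-19), -78)/((12*((-13 + Q(0, 2)) - 48))) = (-97*(-23 - 1*(-19)))/((12*((-13 + (3 + 2*0 + 2*2)) - 48))) = (-97*(-23 + 19))/((12*((-13 + (3 + 0 + 4)) - 48))) = (-97*(-4))/((12*((-13 + 7) - 48))) = 388/((12*(-6 - 48))) = 388/((12*(-54))) = 388/(-648) = 388*(-1/648) = -97/162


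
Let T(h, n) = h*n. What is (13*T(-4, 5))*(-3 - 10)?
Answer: 3380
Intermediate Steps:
(13*T(-4, 5))*(-3 - 10) = (13*(-4*5))*(-3 - 10) = (13*(-20))*(-13) = -260*(-13) = 3380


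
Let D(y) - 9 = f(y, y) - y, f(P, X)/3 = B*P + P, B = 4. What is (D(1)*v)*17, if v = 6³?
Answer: 84456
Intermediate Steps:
f(P, X) = 15*P (f(P, X) = 3*(4*P + P) = 3*(5*P) = 15*P)
v = 216
D(y) = 9 + 14*y (D(y) = 9 + (15*y - y) = 9 + 14*y)
(D(1)*v)*17 = ((9 + 14*1)*216)*17 = ((9 + 14)*216)*17 = (23*216)*17 = 4968*17 = 84456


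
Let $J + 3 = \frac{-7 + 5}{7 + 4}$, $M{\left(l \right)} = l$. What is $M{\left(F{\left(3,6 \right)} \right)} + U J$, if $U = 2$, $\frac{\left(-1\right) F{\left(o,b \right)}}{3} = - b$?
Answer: $\frac{128}{11} \approx 11.636$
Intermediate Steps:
$F{\left(o,b \right)} = 3 b$ ($F{\left(o,b \right)} = - 3 \left(- b\right) = 3 b$)
$J = - \frac{35}{11}$ ($J = -3 + \frac{-7 + 5}{7 + 4} = -3 - \frac{2}{11} = - \frac{35}{11} \approx -3.1818$)
$M{\left(F{\left(3,6 \right)} \right)} + U J = 3 \cdot 6 + 2 \left(- \frac{35}{11}\right) = 18 - \frac{70}{11} = \frac{128}{11}$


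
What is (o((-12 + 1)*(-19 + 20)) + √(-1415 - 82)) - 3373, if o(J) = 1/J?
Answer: -37104/11 + I*√1497 ≈ -3373.1 + 38.691*I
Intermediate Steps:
(o((-12 + 1)*(-19 + 20)) + √(-1415 - 82)) - 3373 = (1/((-12 + 1)*(-19 + 20)) + √(-1415 - 82)) - 3373 = (1/(-11*1) + √(-1497)) - 3373 = (1/(-11) + I*√1497) - 3373 = (-1/11 + I*√1497) - 3373 = -37104/11 + I*√1497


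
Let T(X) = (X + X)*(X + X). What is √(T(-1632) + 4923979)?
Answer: 5*√623107 ≈ 3946.9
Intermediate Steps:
T(X) = 4*X² (T(X) = (2*X)*(2*X) = 4*X²)
√(T(-1632) + 4923979) = √(4*(-1632)² + 4923979) = √(4*2663424 + 4923979) = √(10653696 + 4923979) = √15577675 = 5*√623107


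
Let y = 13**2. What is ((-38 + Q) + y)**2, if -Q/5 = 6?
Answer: 10201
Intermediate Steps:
Q = -30 (Q = -5*6 = -30)
y = 169
((-38 + Q) + y)**2 = ((-38 - 30) + 169)**2 = (-68 + 169)**2 = 101**2 = 10201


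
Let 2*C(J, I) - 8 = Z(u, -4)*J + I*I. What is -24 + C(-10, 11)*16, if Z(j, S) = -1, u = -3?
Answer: 1088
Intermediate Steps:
C(J, I) = 4 + I²/2 - J/2 (C(J, I) = 4 + (-J + I*I)/2 = 4 + (-J + I²)/2 = 4 + (I² - J)/2 = 4 + (I²/2 - J/2) = 4 + I²/2 - J/2)
-24 + C(-10, 11)*16 = -24 + (4 + (½)*11² - ½*(-10))*16 = -24 + (4 + (½)*121 + 5)*16 = -24 + (4 + 121/2 + 5)*16 = -24 + (139/2)*16 = -24 + 1112 = 1088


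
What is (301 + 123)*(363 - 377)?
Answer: -5936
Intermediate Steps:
(301 + 123)*(363 - 377) = 424*(-14) = -5936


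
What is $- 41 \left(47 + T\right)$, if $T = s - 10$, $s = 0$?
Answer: $-1517$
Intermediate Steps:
$T = -10$ ($T = 0 - 10 = -10$)
$- 41 \left(47 + T\right) = - 41 \left(47 - 10\right) = \left(-41\right) 37 = -1517$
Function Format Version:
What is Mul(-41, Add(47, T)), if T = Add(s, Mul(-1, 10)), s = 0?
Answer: -1517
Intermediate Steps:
T = -10 (T = Add(0, Mul(-1, 10)) = Add(0, -10) = -10)
Mul(-41, Add(47, T)) = Mul(-41, Add(47, -10)) = Mul(-41, 37) = -1517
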